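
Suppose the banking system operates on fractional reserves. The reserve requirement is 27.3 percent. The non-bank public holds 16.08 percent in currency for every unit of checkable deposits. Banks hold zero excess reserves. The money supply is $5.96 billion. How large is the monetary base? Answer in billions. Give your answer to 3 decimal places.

The money multiplier is m = (1 + c) / (rr + c) = (1 + 0.1608) / (0.273 + 0.1608) ≈ 2.67589.
MB = M / m = 5.96 / 2.67589 ≈ 2.2273 billion.

$2.227 billion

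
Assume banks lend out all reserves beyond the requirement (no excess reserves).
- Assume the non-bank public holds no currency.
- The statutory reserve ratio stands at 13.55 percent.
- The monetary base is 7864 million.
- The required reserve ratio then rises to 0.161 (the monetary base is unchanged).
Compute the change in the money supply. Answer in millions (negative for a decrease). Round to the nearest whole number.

-9192 million

Initially m₁ = 1 / (0.1355) ≈ 7.38007, so M₁ = 7.38007 × 7864 ≈ 58036.8705 million.
After the change m₂ = 1 / (0.161) ≈ 6.21118, so M₂ = 6.21118 × 7864 ≈ 48844.7195 million.
ΔM = M₂ − M₁ = 48844.7195 − 58036.8705 = -9192.151 million.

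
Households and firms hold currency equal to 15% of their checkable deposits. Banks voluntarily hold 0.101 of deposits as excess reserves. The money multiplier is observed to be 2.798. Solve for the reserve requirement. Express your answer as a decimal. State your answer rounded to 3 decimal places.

0.160

Using m = 2.798. Since m = (1 + c)/(c + rr + e), the denominator satisfies c + rr + e = (1 + c)/m = (1 + 0.15) / 2.798 ≈ 0.411008.
With c = 0.15 and e = 0.101, the reserve requirement is 0.411008 − 0.15 − 0.101 = 0.160008.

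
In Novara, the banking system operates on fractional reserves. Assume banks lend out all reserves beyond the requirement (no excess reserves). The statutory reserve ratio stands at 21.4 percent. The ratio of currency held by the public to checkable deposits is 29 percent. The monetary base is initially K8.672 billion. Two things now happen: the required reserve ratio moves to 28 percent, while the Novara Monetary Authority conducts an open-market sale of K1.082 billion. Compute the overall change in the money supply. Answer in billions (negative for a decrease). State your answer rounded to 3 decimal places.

-5.019 billion

Before: m₁ = (1 + 0.29) / (0.214 + 0.29) ≈ 2.55952, MB₁ = 8.672, so M₁ = 2.55952 × 8.672 ≈ 22.1962 billion.
After: m₂ = (1 + 0.29) / (0.28 + 0.29) ≈ 2.26316, MB₂ = 8.672 − 1.082 = 7.59, so M₂ = 2.26316 × 7.59 ≈ 17.1774 billion.
ΔM = M₂ − M₁ = 17.1774 − 22.1962 = -5.0188 billion.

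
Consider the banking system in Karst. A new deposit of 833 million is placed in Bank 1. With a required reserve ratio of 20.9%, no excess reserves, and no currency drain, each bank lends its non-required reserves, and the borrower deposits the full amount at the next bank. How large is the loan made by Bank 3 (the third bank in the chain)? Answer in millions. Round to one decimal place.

412.3 million

Each bank lends a fraction (1 − rr) = 0.7910 of the deposit it receives, so Bank 3 receives 833·0.7910^2 and lends 833·0.7910^3 ≈ 412.2631 million.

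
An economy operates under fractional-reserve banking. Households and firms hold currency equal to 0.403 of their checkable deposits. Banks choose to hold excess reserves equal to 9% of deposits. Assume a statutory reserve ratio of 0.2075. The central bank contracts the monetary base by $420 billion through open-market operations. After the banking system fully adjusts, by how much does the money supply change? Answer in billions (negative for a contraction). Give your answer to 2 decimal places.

-841.20 billion

The money multiplier is m = (1 + c) / (rr + e + c) = (1 + 0.403) / (0.2075 + 0.09 + 0.403) ≈ 2.002855.
The sale removes 420 billion of base, so ΔM = m × ΔMB = 2.002855 × (−420) = -841.1991 billion.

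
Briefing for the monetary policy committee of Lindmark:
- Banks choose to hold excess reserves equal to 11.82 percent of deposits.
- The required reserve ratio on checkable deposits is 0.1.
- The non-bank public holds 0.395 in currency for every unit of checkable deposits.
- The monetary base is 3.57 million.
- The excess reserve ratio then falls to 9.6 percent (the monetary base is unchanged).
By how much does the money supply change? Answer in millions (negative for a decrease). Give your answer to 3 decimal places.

0.305 million

Initially m₁ = (1 + 0.395) / (0.1 + 0.1182 + 0.395) ≈ 2.27495, so M₁ = 2.27495 × 3.57 ≈ 8.1216 million.
After the change m₂ = (1 + 0.395) / (0.1 + 0.096 + 0.395) ≈ 2.36041, so M₂ = 2.36041 × 3.57 ≈ 8.4267 million.
ΔM = M₂ − M₁ = 8.4267 − 8.1216 = 0.3051 million.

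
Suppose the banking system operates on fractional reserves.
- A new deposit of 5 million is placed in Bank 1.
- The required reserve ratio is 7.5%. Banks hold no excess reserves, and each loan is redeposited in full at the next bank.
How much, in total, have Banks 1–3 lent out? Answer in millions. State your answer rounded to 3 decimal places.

12.860 million

Bank i lends (1 − rr)^i of the original deposit: Bank 1 lends 5·0.9250 = 4.6250, Bank 2 lends 5·0.9250² ≈ 4.2781, and so on.
Summing a geometric series: total = 5·[0.9250·(1 − 0.9250^3) / (1 − 0.9250)] ≈ 12.8604 million.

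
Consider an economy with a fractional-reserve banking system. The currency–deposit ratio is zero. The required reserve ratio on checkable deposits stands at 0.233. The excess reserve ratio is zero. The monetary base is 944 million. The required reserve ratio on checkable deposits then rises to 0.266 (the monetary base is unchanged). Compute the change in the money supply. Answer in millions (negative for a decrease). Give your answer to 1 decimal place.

Initially m₁ = 1 / (0.233) ≈ 4.29185, so M₁ = 4.29185 × 944 = 4051.5064 million.
After the change m₂ = 1 / (0.266) ≈ 3.75940, so M₂ = 3.75940 × 944 = 3548.8736 million.
ΔM = M₂ − M₁ = 3548.8736 − 4051.5064 = -502.6328 million.

-502.6 million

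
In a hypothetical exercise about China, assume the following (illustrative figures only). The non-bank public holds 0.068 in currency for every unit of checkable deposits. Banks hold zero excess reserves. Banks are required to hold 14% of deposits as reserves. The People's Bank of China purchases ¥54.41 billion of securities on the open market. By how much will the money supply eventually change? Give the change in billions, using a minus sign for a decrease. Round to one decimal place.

¥279.4 billion

The money multiplier is m = (1 + c) / (rr + c) = (1 + 0.068) / (0.14 + 0.068) ≈ 5.1346.
The purchase adds 54.41 billion of base, so ΔM = m × ΔMB = 5.1346 × (+54.41) ≈ 279.3736 billion.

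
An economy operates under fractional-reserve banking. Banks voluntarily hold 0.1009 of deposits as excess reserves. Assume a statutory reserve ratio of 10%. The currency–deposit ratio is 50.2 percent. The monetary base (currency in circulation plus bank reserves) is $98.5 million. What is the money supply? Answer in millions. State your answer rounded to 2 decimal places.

The money multiplier is m = (1 + c) / (rr + e + c) = (1 + 0.502) / (0.1 + 0.1009 + 0.502) ≈ 2.13686.
So M = m × MB = 2.13686 × 98.5 ≈ 210.4807 million.

$210.48 million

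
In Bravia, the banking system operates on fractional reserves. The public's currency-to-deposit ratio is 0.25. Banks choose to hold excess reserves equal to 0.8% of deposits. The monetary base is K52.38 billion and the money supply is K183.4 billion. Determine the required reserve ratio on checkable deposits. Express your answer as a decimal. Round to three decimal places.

0.099

Using m = M/MB = 183.4/52.38 ≈ 3.501336. Since m = (1 + c)/(c + rr + e), the denominator satisfies c + rr + e = (1 + c)/m = (1 + 0.25) / 3.501336 ≈ 0.357007.
With c = 0.25 and e = 0.008, the required reserve ratio on checkable deposits is 0.357007 − 0.25 − 0.008 = 0.099007.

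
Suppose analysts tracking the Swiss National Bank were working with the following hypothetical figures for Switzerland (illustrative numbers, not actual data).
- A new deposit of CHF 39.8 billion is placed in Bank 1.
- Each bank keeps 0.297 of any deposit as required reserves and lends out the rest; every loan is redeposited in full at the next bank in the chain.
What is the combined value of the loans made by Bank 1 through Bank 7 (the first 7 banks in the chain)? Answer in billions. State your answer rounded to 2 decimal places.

CHF 86.21 billion

Bank i lends (1 − rr)^i of the original deposit: Bank 1 lends 39.8·0.7030 = 27.9794, Bank 2 lends 39.8·0.7030² ≈ 19.6695, and so on.
Summing a geometric series: total = 39.8·[0.7030·(1 − 0.7030^7) / (1 − 0.7030)] ≈ 86.2126 billion.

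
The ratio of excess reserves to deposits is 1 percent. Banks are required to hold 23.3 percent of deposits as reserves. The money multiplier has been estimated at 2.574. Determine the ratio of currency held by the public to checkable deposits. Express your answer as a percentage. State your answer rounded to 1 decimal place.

23.8%

Using m = 2.574. From m = (1 + c)/(c + rr + e), rearranging gives 1 + c = m·(c + rr + e), so c·(1 − m) = m·(rr + e) − 1.
Hence c = [m·(rr + e) − 1]/(1 − m) = [2.574 × (0.233 + 0.01) − 1] / (1 − 2.574) ≈ 0.237940.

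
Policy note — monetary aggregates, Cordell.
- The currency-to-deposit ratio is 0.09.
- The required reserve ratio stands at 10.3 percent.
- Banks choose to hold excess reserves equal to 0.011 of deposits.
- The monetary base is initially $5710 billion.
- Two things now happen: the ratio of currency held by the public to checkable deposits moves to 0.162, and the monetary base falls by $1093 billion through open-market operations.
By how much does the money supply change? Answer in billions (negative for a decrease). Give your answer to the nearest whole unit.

Before: m₁ = (1 + 0.09) / (0.103 + 0.011 + 0.09) ≈ 5.34314, MB₁ = 5710, so M₁ = 5.34314 × 5710 = 30509.3294 billion.
After: m₂ = (1 + 0.162) / (0.103 + 0.011 + 0.162) ≈ 4.21014, MB₂ = 5710 − 1093 = 4617, so M₂ = 4.21014 × 4617 ≈ 19438.2164 billion.
ΔM = M₂ − M₁ = 19438.2164 − 30509.3294 = -11071.113 billion.

-11071 billion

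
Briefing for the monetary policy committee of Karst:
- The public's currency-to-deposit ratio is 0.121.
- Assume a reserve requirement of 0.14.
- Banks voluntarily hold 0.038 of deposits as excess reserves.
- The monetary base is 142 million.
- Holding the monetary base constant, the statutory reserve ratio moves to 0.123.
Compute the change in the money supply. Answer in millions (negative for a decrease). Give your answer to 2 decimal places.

32.09 million

Initially m₁ = (1 + 0.121) / (0.14 + 0.038 + 0.121) ≈ 3.749164, so M₁ = 3.749164 × 142 ≈ 532.3813 million.
After the change m₂ = (1 + 0.121) / (0.123 + 0.038 + 0.121) ≈ 3.975177, so M₂ = 3.975177 × 142 ≈ 564.4751 million.
ΔM = M₂ − M₁ = 564.4751 − 532.3813 = 32.0938 million.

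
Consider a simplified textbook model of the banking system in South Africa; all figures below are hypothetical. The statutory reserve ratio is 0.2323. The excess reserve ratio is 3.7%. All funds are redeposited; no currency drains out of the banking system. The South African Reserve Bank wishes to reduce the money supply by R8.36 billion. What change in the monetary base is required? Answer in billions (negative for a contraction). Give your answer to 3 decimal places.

-2.251 billion

The money multiplier is m = 1 / (rr + e) = 1 / (0.2323 + 0.037) ≈ 3.71333.
ΔMB = ΔM / m = (−8.36) / 3.71333 ≈ -2.2513 billion.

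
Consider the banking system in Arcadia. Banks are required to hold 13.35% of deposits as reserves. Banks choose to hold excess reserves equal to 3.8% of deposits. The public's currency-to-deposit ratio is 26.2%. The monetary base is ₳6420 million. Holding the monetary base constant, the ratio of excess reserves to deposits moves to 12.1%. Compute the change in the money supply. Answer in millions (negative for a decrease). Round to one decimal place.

Initially m₁ = (1 + 0.262) / (0.1335 + 0.038 + 0.262) ≈ 2.911188, so M₁ = 2.911188 × 6420 ≈ 18689.827 million.
After the change m₂ = (1 + 0.262) / (0.1335 + 0.121 + 0.262) ≈ 2.443369, so M₂ = 2.443369 × 6420 ≈ 15686.429 million.
ΔM = M₂ − M₁ = 15686.429 − 18689.827 = -3003.398 million.

-3003.4 million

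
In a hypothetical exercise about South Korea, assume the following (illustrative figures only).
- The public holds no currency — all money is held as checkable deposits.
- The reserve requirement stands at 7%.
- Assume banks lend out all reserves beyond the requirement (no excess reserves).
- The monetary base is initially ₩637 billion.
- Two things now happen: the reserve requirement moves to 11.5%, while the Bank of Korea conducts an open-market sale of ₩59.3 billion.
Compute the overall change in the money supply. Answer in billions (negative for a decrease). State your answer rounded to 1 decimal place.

Before: m₁ = 1 / (0.07) ≈ 14.28571, MB₁ = 637, so M₁ = 14.28571 × 637 ≈ 9099.9973 billion.
After: m₂ = 1 / (0.115) ≈ 8.69565, MB₂ = 637 − 59.3 = 577.7, so M₂ = 8.69565 × 577.7 ≈ 5023.477 billion.
ΔM = M₂ − M₁ = 5023.477 − 9099.9973 = -4076.5203 billion.

-4076.5 billion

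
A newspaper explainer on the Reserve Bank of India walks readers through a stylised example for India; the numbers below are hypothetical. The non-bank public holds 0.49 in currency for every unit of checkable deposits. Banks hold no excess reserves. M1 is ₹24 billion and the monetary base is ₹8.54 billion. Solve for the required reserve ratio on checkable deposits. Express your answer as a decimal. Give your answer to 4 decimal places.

0.0402

Using m = M/MB = 24/8.54 ≈ 2.810304. Since m = (1 + c)/(c + rr + e), the denominator satisfies c + rr + e = (1 + c)/m = (1 + 0.49) / 2.810304 ≈ 0.530192.
With c = 0.49 and e = 0, the required reserve ratio on checkable deposits is 0.530192 − 0.49 − 0 = 0.040192.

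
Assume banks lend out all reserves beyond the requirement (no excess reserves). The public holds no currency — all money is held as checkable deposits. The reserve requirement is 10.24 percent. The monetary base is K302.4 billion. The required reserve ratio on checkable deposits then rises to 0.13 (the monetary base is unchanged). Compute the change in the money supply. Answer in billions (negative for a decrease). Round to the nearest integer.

Initially m₁ = 1 / (0.1024) ≈ 9.7656, so M₁ = 9.7656 × 302.4 ≈ 2953.1174 billion.
After the change m₂ = 1 / (0.13) ≈ 7.6923, so M₂ = 7.6923 × 302.4 ≈ 2326.1515 billion.
ΔM = M₂ − M₁ = 2326.1515 − 2953.1174 = -626.9659 billion.

-627 billion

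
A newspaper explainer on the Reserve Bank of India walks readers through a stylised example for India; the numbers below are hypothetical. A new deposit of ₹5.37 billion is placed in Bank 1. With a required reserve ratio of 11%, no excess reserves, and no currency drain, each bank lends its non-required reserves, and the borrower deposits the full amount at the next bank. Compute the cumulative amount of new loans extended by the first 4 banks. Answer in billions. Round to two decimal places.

₹16.19 billion

Bank i lends (1 − rr)^i of the original deposit: Bank 1 lends 5.37·0.8900 = 4.7793, Bank 2 lends 5.37·0.8900² ≈ 4.2536, and so on.
Summing a geometric series: total = 5.37·[0.8900·(1 − 0.8900^4) / (1 − 0.8900)] ≈ 16.1878 billion.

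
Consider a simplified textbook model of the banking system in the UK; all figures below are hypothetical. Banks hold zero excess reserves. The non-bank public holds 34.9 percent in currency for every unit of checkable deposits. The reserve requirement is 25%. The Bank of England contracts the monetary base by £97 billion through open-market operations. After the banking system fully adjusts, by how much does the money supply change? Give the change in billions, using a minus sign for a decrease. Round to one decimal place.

The money multiplier is m = (1 + c) / (rr + c) = (1 + 0.349) / (0.25 + 0.349) ≈ 2.2521.
The sale removes 97 billion of base, so ΔM = m × ΔMB = 2.2521 × (−97) = -218.4537 billion.

-218.5 billion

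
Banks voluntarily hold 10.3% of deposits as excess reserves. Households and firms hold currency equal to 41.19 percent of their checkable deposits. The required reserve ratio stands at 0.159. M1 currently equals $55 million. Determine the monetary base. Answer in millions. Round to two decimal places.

$26.25 million

The money multiplier is m = (1 + c) / (rr + e + c) = (1 + 0.4119) / (0.159 + 0.103 + 0.4119) ≈ 2.09512.
MB = M / m = 55 / 2.09512 ≈ 26.2515 million.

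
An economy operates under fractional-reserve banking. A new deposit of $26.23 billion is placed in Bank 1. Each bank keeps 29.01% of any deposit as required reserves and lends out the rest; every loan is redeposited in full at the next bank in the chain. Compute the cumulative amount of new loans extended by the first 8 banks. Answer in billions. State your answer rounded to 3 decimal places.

Bank i lends (1 − rr)^i of the original deposit: Bank 1 lends 26.23·0.7099 ≈ 18.6207, Bank 2 lends 26.23·0.7099² ≈ 13.2188, and so on.
Summing a geometric series: total = 26.23·[0.7099·(1 − 0.7099^8) / (1 − 0.7099)] ≈ 60.0469 billion.

$60.047 billion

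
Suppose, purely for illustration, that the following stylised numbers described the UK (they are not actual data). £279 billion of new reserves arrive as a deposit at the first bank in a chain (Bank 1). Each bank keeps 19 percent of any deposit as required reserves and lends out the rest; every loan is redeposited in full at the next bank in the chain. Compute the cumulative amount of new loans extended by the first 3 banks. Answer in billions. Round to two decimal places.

£557.31 billion

Bank i lends (1 − rr)^i of the original deposit: Bank 1 lends 279·0.8100 = 225.9900, Bank 2 lends 279·0.8100² = 183.0519, and so on.
Summing a geometric series: total = 279·[0.8100·(1 − 0.8100^3) / (1 − 0.8100)] ≈ 557.3139 billion.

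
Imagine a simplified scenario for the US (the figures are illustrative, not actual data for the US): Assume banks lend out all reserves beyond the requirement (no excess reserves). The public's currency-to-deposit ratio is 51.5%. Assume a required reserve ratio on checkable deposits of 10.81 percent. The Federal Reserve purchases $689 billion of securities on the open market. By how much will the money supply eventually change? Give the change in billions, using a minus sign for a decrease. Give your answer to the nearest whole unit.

$1675 billion

The money multiplier is m = (1 + c) / (rr + c) = (1 + 0.515) / (0.1081 + 0.515) ≈ 2.4314.
The purchase adds 689 billion of base, so ΔM = m × ΔMB = 2.4314 × (+689) = 1675.2346 billion.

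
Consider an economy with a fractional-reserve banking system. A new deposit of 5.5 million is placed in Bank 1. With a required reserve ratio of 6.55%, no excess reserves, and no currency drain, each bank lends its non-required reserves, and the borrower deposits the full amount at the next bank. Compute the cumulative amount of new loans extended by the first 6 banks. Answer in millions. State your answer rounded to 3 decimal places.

Bank i lends (1 − rr)^i of the original deposit: Bank 1 lends 5.5·0.9345 ≈ 5.1398, Bank 2 lends 5.5·0.9345² ≈ 4.8031, and so on.
Summing a geometric series: total = 5.5·[0.9345·(1 − 0.9345^6) / (1 − 0.9345)] ≈ 26.2086 million.

26.209 million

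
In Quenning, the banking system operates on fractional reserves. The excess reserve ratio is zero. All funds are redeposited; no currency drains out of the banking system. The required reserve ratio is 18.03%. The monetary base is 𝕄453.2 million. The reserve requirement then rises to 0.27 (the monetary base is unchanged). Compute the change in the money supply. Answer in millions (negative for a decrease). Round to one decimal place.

Initially m₁ = 1 / (0.1803) ≈ 5.54631, so M₁ = 5.54631 × 453.2 ≈ 2513.5877 million.
After the change m₂ = 1 / (0.27) ≈ 3.70370, so M₂ = 3.70370 × 453.2 ≈ 1678.5168 million.
ΔM = M₂ − M₁ = 1678.5168 − 2513.5877 = -835.0709 million.

-835.1 million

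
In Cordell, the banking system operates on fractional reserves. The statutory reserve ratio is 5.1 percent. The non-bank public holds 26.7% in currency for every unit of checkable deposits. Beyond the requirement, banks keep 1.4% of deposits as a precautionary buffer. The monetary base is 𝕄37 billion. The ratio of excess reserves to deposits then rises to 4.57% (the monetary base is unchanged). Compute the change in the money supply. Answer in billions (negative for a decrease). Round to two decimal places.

Initially m₁ = (1 + 0.267) / (0.051 + 0.014 + 0.267) ≈ 3.81627, so M₁ = 3.81627 × 37 ≈ 141.202 billion.
After the change m₂ = (1 + 0.267) / (0.051 + 0.0457 + 0.267) ≈ 3.48364, so M₂ = 3.48364 × 37 ≈ 128.8947 billion.
ΔM = M₂ − M₁ = 128.8947 − 141.202 = -12.3073 billion.

-12.31 billion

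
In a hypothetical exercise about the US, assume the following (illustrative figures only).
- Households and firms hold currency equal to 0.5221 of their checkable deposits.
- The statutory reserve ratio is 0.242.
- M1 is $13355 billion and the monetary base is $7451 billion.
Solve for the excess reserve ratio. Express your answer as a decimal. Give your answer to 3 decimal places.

Using m = M/MB = 13355/7451 ≈ 1.792377. Since m = (1 + c)/(c + rr + e), the denominator satisfies c + rr + e = (1 + c)/m = (1 + 0.5221) / 1.792377 ≈ 0.849208.
With c = 0.5221 and rr = 0.242, the excess reserve ratio is 0.849208 − 0.5221 − 0.242 = 0.085108.

0.085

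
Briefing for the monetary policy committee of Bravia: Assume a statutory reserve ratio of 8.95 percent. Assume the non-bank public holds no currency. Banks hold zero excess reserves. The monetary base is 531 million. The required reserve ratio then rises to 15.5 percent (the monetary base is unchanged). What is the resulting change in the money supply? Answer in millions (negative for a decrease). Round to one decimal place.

-2507.2 million

Initially m₁ = 1 / (0.0895) ≈ 11.17318, so M₁ = 11.17318 × 531 ≈ 5932.9586 million.
After the change m₂ = 1 / (0.155) ≈ 6.45161, so M₂ = 6.45161 × 531 ≈ 3425.8049 million.
ΔM = M₂ − M₁ = 3425.8049 − 5932.9586 = -2507.1537 million.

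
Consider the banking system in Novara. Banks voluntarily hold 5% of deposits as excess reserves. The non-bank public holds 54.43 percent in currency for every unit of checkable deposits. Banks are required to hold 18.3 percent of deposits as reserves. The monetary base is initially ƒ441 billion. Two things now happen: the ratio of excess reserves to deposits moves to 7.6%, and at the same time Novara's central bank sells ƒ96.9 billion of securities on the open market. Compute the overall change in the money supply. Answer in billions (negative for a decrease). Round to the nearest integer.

-215 billion

Before: m₁ = (1 + 0.5443) / (0.183 + 0.05 + 0.5443) ≈ 1.9867, MB₁ = 441, so M₁ = 1.9867 × 441 = 876.1347 billion.
After: m₂ = (1 + 0.5443) / (0.183 + 0.076 + 0.5443) ≈ 1.9224, MB₂ = 441 − 96.9 = 344.1, so M₂ = 1.9224 × 344.1 ≈ 661.4978 billion.
ΔM = M₂ − M₁ = 661.4978 − 876.1347 = -214.6369 billion.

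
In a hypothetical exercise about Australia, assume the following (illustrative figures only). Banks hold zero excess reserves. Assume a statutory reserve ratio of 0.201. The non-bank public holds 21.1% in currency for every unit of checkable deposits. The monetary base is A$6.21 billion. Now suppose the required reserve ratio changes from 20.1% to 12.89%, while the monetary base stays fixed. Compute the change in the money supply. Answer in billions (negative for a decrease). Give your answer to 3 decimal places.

Initially m₁ = (1 + 0.211) / (0.201 + 0.211) ≈ 2.93932, so M₁ = 2.93932 × 6.21 ≈ 18.2532 billion.
After the change m₂ = (1 + 0.211) / (0.1289 + 0.211) ≈ 3.56281, so M₂ = 3.56281 × 6.21 ≈ 22.1251 billion.
ΔM = M₂ − M₁ = 22.1251 − 18.2532 = 3.8719 billion.

A$3.872 billion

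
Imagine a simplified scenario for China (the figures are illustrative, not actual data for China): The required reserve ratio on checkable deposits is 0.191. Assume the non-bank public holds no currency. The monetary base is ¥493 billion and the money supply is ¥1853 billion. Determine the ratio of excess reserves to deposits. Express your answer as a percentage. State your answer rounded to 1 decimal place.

7.5%

Using m = M/MB = 1853/493 ≈ 3.758621. Since m = (1 + c)/(c + rr + e), the denominator satisfies c + rr + e = (1 + c)/m = (1 + 0) / 3.758621 ≈ 0.266055.
With c = 0 and rr = 0.191, the ratio of excess reserves to deposits is 0.266055 − 0 − 0.191 = 0.075055.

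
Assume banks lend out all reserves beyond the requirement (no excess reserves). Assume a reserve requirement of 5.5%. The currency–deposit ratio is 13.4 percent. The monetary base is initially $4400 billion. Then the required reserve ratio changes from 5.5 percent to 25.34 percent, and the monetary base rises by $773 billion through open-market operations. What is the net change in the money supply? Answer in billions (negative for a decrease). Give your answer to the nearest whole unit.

Before: m₁ = (1 + 0.134) / (0.055 + 0.134) = 6, MB₁ = 4400, so M₁ = 6 × 4400 = 26400 billion.
After: m₂ = (1 + 0.134) / (0.2534 + 0.134) ≈ 2.92721, MB₂ = 4400 + 773 = 5173, so M₂ = 2.92721 × 5173 ≈ 15142.4573 billion.
ΔM = M₂ − M₁ = 15142.4573 − 26400 = -11257.5427 billion.

-11258 billion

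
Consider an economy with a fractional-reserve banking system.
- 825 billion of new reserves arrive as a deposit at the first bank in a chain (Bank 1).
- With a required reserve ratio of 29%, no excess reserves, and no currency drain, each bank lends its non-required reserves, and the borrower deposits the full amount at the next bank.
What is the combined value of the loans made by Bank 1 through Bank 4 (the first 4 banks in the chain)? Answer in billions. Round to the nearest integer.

1507 billion

Bank i lends (1 − rr)^i of the original deposit: Bank 1 lends 825·0.7100 = 585.7500, Bank 2 lends 825·0.7100² = 415.8825, and so on.
Summing a geometric series: total = 825·[0.7100·(1 − 0.7100^4) / (1 − 0.7100)] ≈ 1506.5554 billion.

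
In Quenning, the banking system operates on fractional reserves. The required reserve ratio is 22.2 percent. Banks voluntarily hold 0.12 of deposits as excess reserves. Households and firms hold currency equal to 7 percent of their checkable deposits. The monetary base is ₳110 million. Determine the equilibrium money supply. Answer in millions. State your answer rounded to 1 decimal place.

The money multiplier is m = (1 + c) / (rr + e + c) = (1 + 0.07) / (0.222 + 0.12 + 0.07) ≈ 2.59709.
So M = m × MB = 2.59709 × 110 = 285.6799 million.

₳285.7 million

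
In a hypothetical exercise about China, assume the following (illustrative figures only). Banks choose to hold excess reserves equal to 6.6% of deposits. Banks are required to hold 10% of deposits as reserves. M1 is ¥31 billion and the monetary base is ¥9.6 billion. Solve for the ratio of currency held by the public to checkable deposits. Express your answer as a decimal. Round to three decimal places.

0.208

Using m = M/MB = 31/9.6 ≈ 3.229167. From m = (1 + c)/(c + rr + e), rearranging gives 1 + c = m·(c + rr + e), so c·(1 − m) = m·(rr + e) − 1.
Hence c = [m·(rr + e) − 1]/(1 − m) = [3.229167 × (0.1 + 0.066) − 1] / (1 − 3.229167) ≈ 0.208131.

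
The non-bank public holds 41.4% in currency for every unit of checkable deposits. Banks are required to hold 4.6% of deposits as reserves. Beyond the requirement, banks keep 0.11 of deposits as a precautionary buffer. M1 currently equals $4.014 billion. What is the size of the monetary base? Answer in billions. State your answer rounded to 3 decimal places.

$1.618 billion

The money multiplier is m = (1 + c) / (rr + e + c) = (1 + 0.414) / (0.046 + 0.11 + 0.414) ≈ 2.48070.
MB = M / m = 4.014 / 2.48070 ≈ 1.6181 billion.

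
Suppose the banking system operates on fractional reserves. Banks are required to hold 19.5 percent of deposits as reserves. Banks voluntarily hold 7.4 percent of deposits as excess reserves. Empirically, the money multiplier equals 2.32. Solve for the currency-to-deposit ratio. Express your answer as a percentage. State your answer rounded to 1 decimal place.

Using m = 2.32. From m = (1 + c)/(c + rr + e), rearranging gives 1 + c = m·(c + rr + e), so c·(1 − m) = m·(rr + e) − 1.
Hence c = [m·(rr + e) − 1]/(1 − m) = [2.32 × (0.195 + 0.074) − 1] / (1 − 2.32) ≈ 0.284788.

28.5%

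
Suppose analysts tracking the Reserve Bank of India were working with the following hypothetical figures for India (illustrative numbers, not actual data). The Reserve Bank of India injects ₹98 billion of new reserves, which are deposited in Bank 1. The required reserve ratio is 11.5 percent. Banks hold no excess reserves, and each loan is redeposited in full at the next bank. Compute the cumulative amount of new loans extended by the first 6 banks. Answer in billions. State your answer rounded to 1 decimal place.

₹391.8 billion

Bank i lends (1 − rr)^i of the original deposit: Bank 1 lends 98·0.8850 = 86.7300, Bank 2 lends 98·0.8850² ≈ 76.7561, and so on.
Summing a geometric series: total = 98·[0.8850·(1 − 0.8850^6) / (1 − 0.8850)] ≈ 391.8215 billion.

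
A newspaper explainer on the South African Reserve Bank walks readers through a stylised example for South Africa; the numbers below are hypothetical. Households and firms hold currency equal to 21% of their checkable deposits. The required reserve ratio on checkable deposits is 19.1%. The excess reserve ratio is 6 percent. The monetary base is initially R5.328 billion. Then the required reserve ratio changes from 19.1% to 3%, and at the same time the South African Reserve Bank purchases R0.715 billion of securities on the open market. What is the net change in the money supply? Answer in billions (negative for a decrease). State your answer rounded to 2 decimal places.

R10.39 billion

Before: m₁ = (1 + 0.21) / (0.191 + 0.06 + 0.21) ≈ 2.6247, MB₁ = 5.328, so M₁ = 2.6247 × 5.328 ≈ 13.9844 billion.
After: m₂ = (1 + 0.21) / (0.03 + 0.06 + 0.21) ≈ 4.0333, MB₂ = 5.328 + 0.715 = 6.043, so M₂ = 4.0333 × 6.043 ≈ 24.3732 billion.
ΔM = M₂ − M₁ = 24.3732 − 13.9844 = 10.3888 billion.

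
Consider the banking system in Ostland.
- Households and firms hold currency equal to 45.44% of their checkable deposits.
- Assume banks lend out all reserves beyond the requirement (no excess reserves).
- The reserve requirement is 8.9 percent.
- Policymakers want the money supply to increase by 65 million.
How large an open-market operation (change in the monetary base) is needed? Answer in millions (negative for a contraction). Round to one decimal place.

The money multiplier is m = (1 + c) / (rr + c) = (1 + 0.4544) / (0.089 + 0.4544) ≈ 2.6765.
ΔMB = ΔM / m = (+65) / 2.6765 ≈ 24.2854 million.

24.3 million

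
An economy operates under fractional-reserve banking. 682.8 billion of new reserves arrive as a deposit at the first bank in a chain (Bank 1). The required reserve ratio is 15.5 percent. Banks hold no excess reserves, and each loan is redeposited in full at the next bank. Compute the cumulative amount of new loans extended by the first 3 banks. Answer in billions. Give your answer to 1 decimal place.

1476.5 billion

Bank i lends (1 − rr)^i of the original deposit: Bank 1 lends 682.8·0.8450 = 576.9660, Bank 2 lends 682.8·0.8450² ≈ 487.5363, and so on.
Summing a geometric series: total = 682.8·[0.8450·(1 − 0.8450^3) / (1 − 0.8450)] ≈ 1476.4704 billion.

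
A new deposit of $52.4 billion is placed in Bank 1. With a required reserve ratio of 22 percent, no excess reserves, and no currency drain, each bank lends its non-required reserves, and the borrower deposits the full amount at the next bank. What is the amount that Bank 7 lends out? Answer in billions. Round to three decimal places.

$9.204 billion

Each bank lends a fraction (1 − rr) = 0.7800 of the deposit it receives, so Bank 7 receives 52.4·0.7800^6 and lends 52.4·0.7800^7 ≈ 9.2044 billion.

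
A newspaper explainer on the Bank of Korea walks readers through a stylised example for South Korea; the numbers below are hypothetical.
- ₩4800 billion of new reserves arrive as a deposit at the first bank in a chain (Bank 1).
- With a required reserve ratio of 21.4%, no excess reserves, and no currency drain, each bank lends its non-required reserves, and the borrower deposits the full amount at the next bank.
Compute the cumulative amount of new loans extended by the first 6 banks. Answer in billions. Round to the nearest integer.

₩13473 billion

Bank i lends (1 − rr)^i of the original deposit: Bank 1 lends 4800·0.7860 = 3772.8000, Bank 2 lends 4800·0.7860² = 2965.4208, and so on.
Summing a geometric series: total = 4800·[0.7860·(1 − 0.7860^6) / (1 − 0.7860)] ≈ 13472.8562 billion.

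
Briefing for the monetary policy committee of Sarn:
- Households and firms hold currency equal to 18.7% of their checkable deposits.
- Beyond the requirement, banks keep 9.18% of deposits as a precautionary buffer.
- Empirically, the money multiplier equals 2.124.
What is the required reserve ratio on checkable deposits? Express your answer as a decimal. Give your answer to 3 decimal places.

0.280

Using m = 2.124. Since m = (1 + c)/(c + rr + e), the denominator satisfies c + rr + e = (1 + c)/m = (1 + 0.187) / 2.124 ≈ 0.558851.
With c = 0.187 and e = 0.0918, the required reserve ratio on checkable deposits is 0.558851 − 0.187 − 0.0918 = 0.280051.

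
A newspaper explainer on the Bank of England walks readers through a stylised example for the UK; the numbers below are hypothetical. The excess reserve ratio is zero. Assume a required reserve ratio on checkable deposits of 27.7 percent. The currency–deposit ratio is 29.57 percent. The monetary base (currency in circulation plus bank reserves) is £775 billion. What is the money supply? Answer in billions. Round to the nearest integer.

£1753 billion

The money multiplier is m = (1 + c) / (rr + c) = (1 + 0.2957) / (0.277 + 0.2957) ≈ 2.2624.
So M = m × MB = 2.2624 × 775 = 1753.36 billion.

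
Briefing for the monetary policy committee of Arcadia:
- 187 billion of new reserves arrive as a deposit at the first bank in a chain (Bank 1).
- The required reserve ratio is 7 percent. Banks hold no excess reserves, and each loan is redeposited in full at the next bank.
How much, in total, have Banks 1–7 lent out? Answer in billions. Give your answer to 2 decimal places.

Bank i lends (1 − rr)^i of the original deposit: Bank 1 lends 187·0.9300 = 173.9100, Bank 2 lends 187·0.9300² = 161.7363, and so on.
Summing a geometric series: total = 187·[0.9300·(1 − 0.9300^7) / (1 − 0.9300)] ≈ 989.5457 billion.

989.55 billion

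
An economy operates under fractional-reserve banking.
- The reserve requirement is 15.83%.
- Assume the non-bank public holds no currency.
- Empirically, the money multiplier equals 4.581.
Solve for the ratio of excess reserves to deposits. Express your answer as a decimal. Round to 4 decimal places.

0.0600

Using m = 4.581. Since m = (1 + c)/(c + rr + e), the denominator satisfies c + rr + e = (1 + c)/m = (1 + 0) / 4.581 ≈ 0.218293.
With c = 0 and rr = 0.1583, the ratio of excess reserves to deposits is 0.218293 − 0 − 0.1583 = 0.059993.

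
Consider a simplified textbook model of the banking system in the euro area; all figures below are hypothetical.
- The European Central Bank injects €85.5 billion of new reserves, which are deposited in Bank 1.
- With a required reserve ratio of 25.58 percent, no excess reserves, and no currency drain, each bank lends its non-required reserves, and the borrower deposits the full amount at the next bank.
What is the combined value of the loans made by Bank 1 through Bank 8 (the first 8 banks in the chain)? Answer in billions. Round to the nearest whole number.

€225 billion

Bank i lends (1 − rr)^i of the original deposit: Bank 1 lends 85.5·0.7442 = 63.6291, Bank 2 lends 85.5·0.7442² ≈ 47.3528, and so on.
Summing a geometric series: total = 85.5·[0.7442·(1 − 0.7442^8) / (1 − 0.7442)] ≈ 225.3424 billion.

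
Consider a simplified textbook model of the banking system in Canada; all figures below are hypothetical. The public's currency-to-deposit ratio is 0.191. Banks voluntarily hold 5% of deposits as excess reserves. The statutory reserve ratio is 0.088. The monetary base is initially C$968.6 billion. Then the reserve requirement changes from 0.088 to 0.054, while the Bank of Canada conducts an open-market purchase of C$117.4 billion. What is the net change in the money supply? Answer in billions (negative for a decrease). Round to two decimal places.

C$878.10 billion

Before: m₁ = (1 + 0.191) / (0.088 + 0.05 + 0.191) ≈ 3.6200608, MB₁ = 968.6, so M₁ = 3.6200608 × 968.6 ≈ 3506.3909 billion.
After: m₂ = (1 + 0.191) / (0.054 + 0.05 + 0.191) ≈ 4.0372881, MB₂ = 968.6 + 117.4 = 1086, so M₂ = 4.0372881 × 1086 ≈ 4384.4949 billion.
ΔM = M₂ − M₁ = 4384.4949 − 3506.3909 = 878.104 billion.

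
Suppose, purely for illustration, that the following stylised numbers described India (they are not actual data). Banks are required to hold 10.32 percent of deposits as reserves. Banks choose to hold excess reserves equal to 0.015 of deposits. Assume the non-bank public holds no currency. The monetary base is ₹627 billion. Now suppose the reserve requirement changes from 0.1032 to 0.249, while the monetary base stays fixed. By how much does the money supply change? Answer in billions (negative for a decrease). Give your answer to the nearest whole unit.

-2930 billion

Initially m₁ = 1 / (0.1032 + 0.015) ≈ 8.4602, so M₁ = 8.4602 × 627 = 5304.5454 billion.
After the change m₂ = 1 / (0.249 + 0.015) ≈ 3.7879, so M₂ = 3.7879 × 627 = 2375.0133 billion.
ΔM = M₂ − M₁ = 2375.0133 − 5304.5454 = -2929.5321 billion.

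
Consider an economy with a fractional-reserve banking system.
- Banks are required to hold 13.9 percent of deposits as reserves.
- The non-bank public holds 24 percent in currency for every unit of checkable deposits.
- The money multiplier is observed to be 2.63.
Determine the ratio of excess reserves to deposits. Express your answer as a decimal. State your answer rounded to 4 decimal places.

Using m = 2.63. Since m = (1 + c)/(c + rr + e), the denominator satisfies c + rr + e = (1 + c)/m = (1 + 0.24) / 2.63 ≈ 0.471483.
With c = 0.24 and rr = 0.139, the ratio of excess reserves to deposits is 0.471483 − 0.24 − 0.139 = 0.092483.

0.0925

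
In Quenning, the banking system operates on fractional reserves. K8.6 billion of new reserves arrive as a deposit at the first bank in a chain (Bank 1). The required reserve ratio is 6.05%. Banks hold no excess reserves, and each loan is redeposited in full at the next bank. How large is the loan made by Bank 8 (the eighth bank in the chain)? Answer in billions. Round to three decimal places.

Each bank lends a fraction (1 − rr) = 0.9395 of the deposit it receives, so Bank 8 receives 8.6·0.9395^7 and lends 8.6·0.9395^8 ≈ 5.2200 billion.

K5.220 billion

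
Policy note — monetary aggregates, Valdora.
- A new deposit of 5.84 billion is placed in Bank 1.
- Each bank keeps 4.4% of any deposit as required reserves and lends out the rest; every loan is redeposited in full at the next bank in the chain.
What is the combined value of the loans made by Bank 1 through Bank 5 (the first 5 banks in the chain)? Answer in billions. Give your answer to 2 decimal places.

Bank i lends (1 − rr)^i of the original deposit: Bank 1 lends 5.84·0.9560 ≈ 5.5830, Bank 2 lends 5.84·0.9560² ≈ 5.3374, and so on.
Summing a geometric series: total = 5.84·[0.9560·(1 − 0.9560^5) / (1 − 0.9560)] ≈ 25.5644 billion.

25.56 billion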